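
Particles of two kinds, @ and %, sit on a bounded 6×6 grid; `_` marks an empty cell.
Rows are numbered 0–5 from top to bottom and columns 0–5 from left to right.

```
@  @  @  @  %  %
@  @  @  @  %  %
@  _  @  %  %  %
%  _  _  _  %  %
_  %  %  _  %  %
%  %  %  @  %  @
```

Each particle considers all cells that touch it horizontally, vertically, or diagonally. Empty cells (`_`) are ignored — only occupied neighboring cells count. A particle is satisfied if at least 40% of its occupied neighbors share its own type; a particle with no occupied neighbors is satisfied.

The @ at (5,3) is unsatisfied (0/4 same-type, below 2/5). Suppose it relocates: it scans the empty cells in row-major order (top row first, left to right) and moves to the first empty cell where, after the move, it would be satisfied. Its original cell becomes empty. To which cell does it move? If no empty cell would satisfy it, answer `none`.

Vacating (5,3). Empty cells in order:
  (2,1): 5/6 same-type → satisfied — stop here.

(2,1)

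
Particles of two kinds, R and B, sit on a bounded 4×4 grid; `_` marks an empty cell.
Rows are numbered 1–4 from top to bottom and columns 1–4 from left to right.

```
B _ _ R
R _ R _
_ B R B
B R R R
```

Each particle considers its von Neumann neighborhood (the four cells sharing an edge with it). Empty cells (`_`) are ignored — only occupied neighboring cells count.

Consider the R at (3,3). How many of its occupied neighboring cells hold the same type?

Occupied neighbors of (3,3): (2,3)=R, (4,3)=R, (3,2)=B, (3,4)=B.
Same type (R): 2 of 4.

2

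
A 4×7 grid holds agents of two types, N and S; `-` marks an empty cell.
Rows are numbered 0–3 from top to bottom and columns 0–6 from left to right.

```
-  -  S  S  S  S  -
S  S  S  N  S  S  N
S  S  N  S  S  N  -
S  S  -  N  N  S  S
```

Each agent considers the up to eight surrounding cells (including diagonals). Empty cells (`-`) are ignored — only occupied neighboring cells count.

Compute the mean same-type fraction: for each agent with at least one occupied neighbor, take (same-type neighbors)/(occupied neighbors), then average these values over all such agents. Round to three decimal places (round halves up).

0.632

Row 0: (0,2)S 3/4 · (0,3)S 4/5 · (0,4)S 4/5 · (0,5)S 3/4
Row 1: (1,0)S 3/3 · (1,1)S 5/6 · (1,2)S 5/7 · (1,3)N 1/8 · (1,4)S 6/8 · (1,5)S 4/6 · (1,6)N 1/3
Row 2: (2,0)S 5/5 · (2,1)S 6/7 · (2,2)N 2/7 · (2,3)S 3/7 · (2,4)S 4/8 · (2,5)N 2/7
Row 3: (3,0)S 3/3 · (3,1)S 3/4 · (3,3)N 2/4 · (3,4)N 2/5 · (3,5)S 2/4 · (3,6)S 1/2
Sum over 23 agents: 3/4 + 4/5 + 4/5 + 3/4 + 3/3 + 5/6 + 5/7 + 1/8 + 6/8 + 4/6 + 1/3 + 5/5 + 6/7 + 2/7 + 3/7 + 4/8 + 2/7 + 3/3 + 3/4 + 2/4 + 2/5 + 2/4 + 1/2 = 2441/168; mean = 2441/168 ÷ 23 = 2441/3864 = 0.631728… → 0.632.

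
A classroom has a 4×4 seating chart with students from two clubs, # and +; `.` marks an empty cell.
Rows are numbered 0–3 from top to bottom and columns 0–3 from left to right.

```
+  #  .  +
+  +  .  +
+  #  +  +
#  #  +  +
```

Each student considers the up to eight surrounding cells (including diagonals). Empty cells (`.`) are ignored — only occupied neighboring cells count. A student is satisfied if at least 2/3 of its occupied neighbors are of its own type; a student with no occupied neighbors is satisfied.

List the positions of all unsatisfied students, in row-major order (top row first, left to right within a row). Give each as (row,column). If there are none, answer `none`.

(0,1), (1,0), (2,0), (2,1), (3,1), (3,2)

(0,0)+ 2/3 ok
(0,1)# 0/3 unhappy
(0,3)+ 1/1 ok
(1,0)+ 3/5 unhappy
(1,1)+ 4/6 ok
(1,3)+ 3/3 ok
(2,0)+ 2/5 unhappy
(2,1)# 2/7 unhappy
(2,2)+ 5/7 ok
(2,3)+ 4/4 ok
(3,0)# 2/3 ok
(3,1)# 2/5 unhappy
(3,2)+ 3/5 unhappy
(3,3)+ 3/3 ok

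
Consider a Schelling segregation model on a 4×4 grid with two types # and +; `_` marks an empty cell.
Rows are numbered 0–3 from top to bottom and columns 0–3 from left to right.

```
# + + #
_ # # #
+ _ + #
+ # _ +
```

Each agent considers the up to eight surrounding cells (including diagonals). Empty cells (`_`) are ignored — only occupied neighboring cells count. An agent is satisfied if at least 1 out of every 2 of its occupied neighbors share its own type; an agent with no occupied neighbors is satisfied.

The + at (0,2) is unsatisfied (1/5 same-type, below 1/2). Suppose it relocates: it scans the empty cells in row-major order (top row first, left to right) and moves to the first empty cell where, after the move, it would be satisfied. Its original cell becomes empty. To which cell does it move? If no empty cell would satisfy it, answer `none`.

Vacating (0,2). Empty cells in order:
  (1,0): 2/4 same-type → satisfied — stop here.

(1,0)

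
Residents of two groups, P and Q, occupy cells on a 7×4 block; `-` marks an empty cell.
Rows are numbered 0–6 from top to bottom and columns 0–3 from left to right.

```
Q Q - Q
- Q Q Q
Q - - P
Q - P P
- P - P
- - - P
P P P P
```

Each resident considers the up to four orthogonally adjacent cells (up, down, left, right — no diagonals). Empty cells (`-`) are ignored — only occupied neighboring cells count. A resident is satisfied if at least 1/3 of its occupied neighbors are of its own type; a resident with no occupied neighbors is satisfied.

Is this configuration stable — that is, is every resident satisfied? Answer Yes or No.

(0,0)Q 1/1 ok
(0,1)Q 2/2 ok
(0,3)Q 1/1 ok
(1,1)Q 2/2 ok
(1,2)Q 2/2 ok
(1,3)Q 2/3 ok
(2,0)Q 1/1 ok
(2,3)P 1/2 ok
(3,0)Q 1/1 ok
(3,2)P 1/1 ok
(3,3)P 3/3 ok
(4,1)P 0/0 ok
(4,3)P 2/2 ok
(5,3)P 2/2 ok
(6,0)P 1/1 ok
(6,1)P 2/2 ok
(6,2)P 2/2 ok
(6,3)P 2/2 ok
All meet the threshold, so the configuration is stable.

Yes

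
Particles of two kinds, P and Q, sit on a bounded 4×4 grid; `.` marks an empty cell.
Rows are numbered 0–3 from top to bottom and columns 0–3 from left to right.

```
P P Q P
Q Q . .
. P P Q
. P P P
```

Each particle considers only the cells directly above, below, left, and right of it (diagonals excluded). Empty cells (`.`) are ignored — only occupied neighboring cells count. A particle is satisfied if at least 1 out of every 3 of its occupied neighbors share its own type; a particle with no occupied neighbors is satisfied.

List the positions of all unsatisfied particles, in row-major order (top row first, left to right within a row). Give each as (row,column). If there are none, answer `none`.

Row 0: (0,0)P 1/2 satisfied · (0,1)P 1/3 satisfied · (0,2)Q 0/2 not · (0,3)P 0/1 not
Row 1: (1,0)Q 1/2 satisfied · (1,1)Q 1/3 satisfied
Row 2: (2,1)P 2/3 satisfied · (2,2)P 2/3 satisfied · (2,3)Q 0/2 not
Row 3: (3,1)P 2/2 satisfied · (3,2)P 3/3 satisfied · (3,3)P 1/2 satisfied

(0,2), (0,3), (2,3)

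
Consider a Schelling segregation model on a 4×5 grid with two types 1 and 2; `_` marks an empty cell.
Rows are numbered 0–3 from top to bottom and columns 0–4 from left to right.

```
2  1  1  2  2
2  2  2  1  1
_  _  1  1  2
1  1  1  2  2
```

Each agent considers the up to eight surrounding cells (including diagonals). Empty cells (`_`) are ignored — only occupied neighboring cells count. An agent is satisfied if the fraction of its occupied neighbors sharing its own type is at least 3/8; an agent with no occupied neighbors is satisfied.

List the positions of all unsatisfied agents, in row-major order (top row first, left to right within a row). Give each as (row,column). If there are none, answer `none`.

(0,1), (0,4), (1,2)

Row 0: (0,0)2 2/3 ✓ · (0,1)1 1/5 ✗ · (0,2)1 2/5 ✓ · (0,3)2 2/5 ✓ · (0,4)2 1/3 ✗
Row 1: (1,0)2 2/3 ✓ · (1,1)2 3/6 ✓ · (1,2)2 2/7 ✗ · (1,3)1 4/8 ✓ · (1,4)1 2/5 ✓
Row 2: (2,2)1 4/7 ✓ · (2,3)1 4/8 ✓ · (2,4)2 2/5 ✓
Row 3: (3,0)1 1/1 ✓ · (3,1)1 3/3 ✓ · (3,2)1 3/4 ✓ · (3,3)2 2/5 ✓ · (3,4)2 2/3 ✓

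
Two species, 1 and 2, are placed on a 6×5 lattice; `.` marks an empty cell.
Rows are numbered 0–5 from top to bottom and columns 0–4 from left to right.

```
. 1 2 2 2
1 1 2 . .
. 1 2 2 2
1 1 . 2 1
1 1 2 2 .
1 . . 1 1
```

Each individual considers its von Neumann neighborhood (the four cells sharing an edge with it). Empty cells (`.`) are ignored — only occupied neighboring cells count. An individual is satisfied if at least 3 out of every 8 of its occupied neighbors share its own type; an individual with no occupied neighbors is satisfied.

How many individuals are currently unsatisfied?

Row 0: (0,1)1 1/2 ok · (0,2)2 2/3 ok · (0,3)2 2/2 ok · (0,4)2 1/1 ok
Row 1: (1,0)1 1/1 ok · (1,1)1 3/4 ok · (1,2)2 2/3 ok
Row 2: (2,1)1 2/3 ok · (2,2)2 2/3 ok · (2,3)2 3/3 ok · (2,4)2 1/2 ok
Row 3: (3,0)1 2/2 ok · (3,1)1 3/3 ok · (3,3)2 2/3 ok · (3,4)1 0/2 unhappy
Row 4: (4,0)1 3/3 ok · (4,1)1 2/3 ok · (4,2)2 1/2 ok · (4,3)2 2/3 ok
Row 5: (5,0)1 1/1 ok · (5,3)1 1/2 ok · (5,4)1 1/1 ok
Unsatisfied: (3,4) — 1 in total.

1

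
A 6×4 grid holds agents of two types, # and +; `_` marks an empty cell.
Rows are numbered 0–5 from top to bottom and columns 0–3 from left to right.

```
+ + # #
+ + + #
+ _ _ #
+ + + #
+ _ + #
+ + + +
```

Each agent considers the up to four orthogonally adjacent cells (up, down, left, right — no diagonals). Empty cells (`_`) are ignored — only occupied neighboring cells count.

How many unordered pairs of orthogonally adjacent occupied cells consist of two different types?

6

Scan each occupied cell's neighbors to the right and below so each pair is counted once.
From row 0: 2 unlike of 7 pairs (running 2/7).
From row 1: 1 unlike of 5 pairs (running 3/12).
From row 2: 0 unlike of 2 pairs (running 3/14).
From row 3: 1 unlike of 6 pairs (running 4/20).
From row 4: 2 unlike of 4 pairs (running 6/24).
From row 5: 0 unlike of 3 pairs (running 6/27).
Total adjacent occupied pairs: 27; unlike-type pairs: 6.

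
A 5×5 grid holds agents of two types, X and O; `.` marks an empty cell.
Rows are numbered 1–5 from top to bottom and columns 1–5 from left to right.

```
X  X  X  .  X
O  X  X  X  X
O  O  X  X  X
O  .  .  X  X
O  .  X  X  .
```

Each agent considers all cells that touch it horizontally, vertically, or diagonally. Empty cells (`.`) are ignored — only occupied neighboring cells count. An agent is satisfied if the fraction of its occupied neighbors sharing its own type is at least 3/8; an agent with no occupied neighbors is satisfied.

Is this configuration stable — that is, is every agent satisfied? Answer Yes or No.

Row 1: (1,1)X 2/3 ok · (1,2)X 4/5 ok · (1,3)X 4/4 ok · (1,5)X 2/2 ok
Row 2: (2,1)O 2/5 ok · (2,2)X 5/8 ok · (2,3)X 6/7 ok · (2,4)X 7/7 ok · (2,5)X 4/4 ok
Row 3: (3,1)O 3/4 ok · (3,2)O 3/6 ok · (3,3)X 5/6 ok · (3,4)X 7/7 ok · (3,5)X 5/5 ok
Row 4: (4,1)O 3/3 ok · (4,4)X 6/6 ok · (4,5)X 4/4 ok
Row 5: (5,1)O 1/1 ok · (5,3)X 2/2 ok · (5,4)X 3/3 ok
All meet the threshold, so the configuration is stable.

Yes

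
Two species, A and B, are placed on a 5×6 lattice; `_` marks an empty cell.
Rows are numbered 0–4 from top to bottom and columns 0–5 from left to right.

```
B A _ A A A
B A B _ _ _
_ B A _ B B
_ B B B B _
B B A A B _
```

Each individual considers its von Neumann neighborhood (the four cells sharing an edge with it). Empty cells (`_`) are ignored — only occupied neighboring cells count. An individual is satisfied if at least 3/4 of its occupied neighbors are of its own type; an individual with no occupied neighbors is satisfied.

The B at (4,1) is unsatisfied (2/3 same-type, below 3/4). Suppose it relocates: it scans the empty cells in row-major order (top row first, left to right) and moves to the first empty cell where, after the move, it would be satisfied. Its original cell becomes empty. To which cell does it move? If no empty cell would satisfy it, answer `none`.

Vacating (4,1). Empty cells in order:
  (0,2): 1/3 same-type → still unsatisfied.
  (1,3): 1/2 same-type → still unsatisfied.
  (1,4): 1/2 same-type → still unsatisfied.
  (1,5): 1/2 same-type → still unsatisfied.
  (2,0): 2/2 same-type → satisfied — stop here.

(2,0)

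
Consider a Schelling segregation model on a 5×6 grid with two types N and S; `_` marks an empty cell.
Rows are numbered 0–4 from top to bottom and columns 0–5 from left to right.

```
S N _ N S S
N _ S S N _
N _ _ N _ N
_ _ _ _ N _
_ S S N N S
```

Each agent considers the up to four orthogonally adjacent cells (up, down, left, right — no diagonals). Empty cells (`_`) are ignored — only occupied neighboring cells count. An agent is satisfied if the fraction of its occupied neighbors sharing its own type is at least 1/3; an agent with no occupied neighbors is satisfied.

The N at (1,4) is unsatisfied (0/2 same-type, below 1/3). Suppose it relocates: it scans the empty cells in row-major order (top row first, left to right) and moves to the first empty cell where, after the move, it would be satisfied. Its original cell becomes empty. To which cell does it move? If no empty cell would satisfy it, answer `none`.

Vacating (1,4). Empty cells in order:
  (0,2): 2/3 same-type → satisfied — stop here.

(0,2)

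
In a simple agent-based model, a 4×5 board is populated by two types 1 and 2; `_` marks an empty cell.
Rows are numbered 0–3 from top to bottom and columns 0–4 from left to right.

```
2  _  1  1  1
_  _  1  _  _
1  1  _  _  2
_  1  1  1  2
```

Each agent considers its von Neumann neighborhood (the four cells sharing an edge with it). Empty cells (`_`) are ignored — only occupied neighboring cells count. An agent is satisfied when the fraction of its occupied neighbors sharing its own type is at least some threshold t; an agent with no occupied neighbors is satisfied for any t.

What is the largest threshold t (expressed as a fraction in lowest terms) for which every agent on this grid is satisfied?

Row 0: (0,0)2 — no occupied neighbors · (0,2)1 2/2 · (0,3)1 2/2 · (0,4)1 1/1
Row 1: (1,2)1 1/1
Row 2: (2,0)1 1/1 · (2,1)1 2/2 · (2,4)2 1/1
Row 3: (3,1)1 2/2 · (3,2)1 2/2 · (3,3)1 1/2 · (3,4)2 1/2
The smallest same-type fraction is 1/2 at (3,3), which reduces to 1/2. Any threshold above that leaves this agent unsatisfied.

1/2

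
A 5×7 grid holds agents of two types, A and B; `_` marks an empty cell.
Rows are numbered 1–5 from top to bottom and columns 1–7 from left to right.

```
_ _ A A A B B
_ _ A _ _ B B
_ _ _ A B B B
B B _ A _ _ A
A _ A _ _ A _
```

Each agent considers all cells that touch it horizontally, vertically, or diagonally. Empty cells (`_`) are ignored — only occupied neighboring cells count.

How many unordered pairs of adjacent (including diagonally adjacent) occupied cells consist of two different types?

9

Scan each occupied cell's neighbors to the right and below (and the two forward diagonals) so each pair is counted once.
Row 1: A(1,3)–A(1,4)= A(1,3)–A(2,3)= A(1,4)–A(1,5)= A(1,4)–A(2,3)= A(1,5)–B(1,6)≠ A(1,5)–B(2,6)≠ B(1,6)–B(1,7)= B(1,6)–B(2,6)= B(1,6)–B(2,7)= B(1,7)–B(2,7)= B(1,7)–B(2,6)=  → 2/11 unlike.
Row 2: A(2,3)–A(3,4)= B(2,6)–B(2,7)= B(2,6)–B(3,6)= B(2,6)–B(3,7)= B(2,6)–B(3,5)= B(2,7)–B(3,7)= B(2,7)–B(3,6)=  → 0/7 unlike.
Row 3: A(3,4)–B(3,5)≠ A(3,4)–A(4,4)= B(3,5)–B(3,6)= B(3,5)–A(4,4)≠ B(3,6)–B(3,7)= B(3,6)–A(4,7)≠ B(3,7)–A(4,7)≠  → 4/7 unlike.
Row 4: B(4,1)–B(4,2)= B(4,1)–A(5,1)≠ B(4,2)–A(5,3)≠ B(4,2)–A(5,1)≠ A(4,4)–A(5,3)= A(4,7)–A(5,6)=  → 3/6 unlike.
Total adjacent occupied pairs: 31; unlike-type pairs: 9.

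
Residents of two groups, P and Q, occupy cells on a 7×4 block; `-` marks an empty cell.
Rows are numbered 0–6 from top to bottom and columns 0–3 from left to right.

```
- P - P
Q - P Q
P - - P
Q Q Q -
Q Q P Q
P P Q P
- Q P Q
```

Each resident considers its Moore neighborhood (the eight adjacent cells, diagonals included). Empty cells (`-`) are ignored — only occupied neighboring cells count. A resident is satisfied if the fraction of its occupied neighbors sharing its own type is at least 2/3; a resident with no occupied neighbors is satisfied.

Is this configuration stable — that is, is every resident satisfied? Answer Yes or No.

(0,1)P 1/2 not
(0,3)P 1/2 not
(1,0)Q 0/2 not
(1,2)P 3/4 satisfied
(1,3)Q 0/3 not
(2,0)P 0/3 not
(2,3)P 1/3 not
(3,0)Q 3/4 satisfied
(3,1)Q 4/6 satisfied
(3,2)Q 3/5 not
(4,0)Q 3/5 not
(4,1)Q 5/8 not
(4,2)P 2/7 not
(4,3)Q 2/4 not
(5,0)P 1/4 not
(5,1)P 3/7 not
(5,2)Q 4/8 not
(5,3)P 2/5 not
(6,1)Q 1/4 not
(6,2)P 2/5 not
(6,3)Q 1/3 not
For instance (0,1) has only 1/2 same-type neighbors, below 2/3.

No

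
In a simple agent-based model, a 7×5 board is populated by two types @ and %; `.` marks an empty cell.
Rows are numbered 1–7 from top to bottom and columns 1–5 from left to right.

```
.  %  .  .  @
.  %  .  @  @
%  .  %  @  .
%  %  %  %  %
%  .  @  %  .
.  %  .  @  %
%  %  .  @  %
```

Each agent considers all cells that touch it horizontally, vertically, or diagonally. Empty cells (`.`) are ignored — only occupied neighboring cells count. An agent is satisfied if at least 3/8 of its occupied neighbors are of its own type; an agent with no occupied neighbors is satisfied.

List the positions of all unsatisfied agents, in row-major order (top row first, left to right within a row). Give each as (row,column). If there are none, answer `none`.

(3,4), (5,3), (7,4), (7,5)

Row 1: (1,2)% 1/1 satisfied · (1,5)@ 2/2 satisfied
Row 2: (2,2)% 3/3 satisfied · (2,4)@ 3/4 satisfied · (2,5)@ 3/3 satisfied
Row 3: (3,1)% 3/3 satisfied · (3,3)% 4/6 satisfied · (3,4)@ 2/6 not
Row 4: (4,1)% 3/3 satisfied · (4,2)% 5/6 satisfied · (4,3)% 4/6 satisfied · (4,4)% 4/6 satisfied · (4,5)% 2/3 satisfied
Row 5: (5,1)% 3/3 satisfied · (5,3)@ 1/6 not · (5,4)% 4/6 satisfied
Row 6: (6,2)% 3/4 satisfied · (6,4)@ 2/5 satisfied · (6,5)% 2/4 satisfied
Row 7: (7,1)% 2/2 satisfied · (7,2)% 2/2 satisfied · (7,4)@ 1/3 not · (7,5)% 1/3 not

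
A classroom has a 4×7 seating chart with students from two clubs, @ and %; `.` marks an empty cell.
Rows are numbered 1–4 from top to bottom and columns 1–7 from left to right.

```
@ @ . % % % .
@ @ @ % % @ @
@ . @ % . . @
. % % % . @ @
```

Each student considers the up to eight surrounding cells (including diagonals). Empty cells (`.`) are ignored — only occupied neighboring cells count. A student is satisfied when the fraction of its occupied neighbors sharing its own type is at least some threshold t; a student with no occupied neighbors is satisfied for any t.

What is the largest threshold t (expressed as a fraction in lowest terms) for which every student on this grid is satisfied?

2/7

Row 1: (1,1)@ 3/3 · (1,2)@ 4/4 · (1,4)% 3/4 · (1,5)% 4/5 · (1,6)% 2/4
Row 2: (2,1)@ 4/4 · (2,2)@ 6/6 · (2,3)@ 3/6 · (2,4)% 4/6 · (2,5)% 5/6 · (2,6)@ 2/5 · (2,7)@ 2/3
Row 3: (3,1)@ 2/3 · (3,3)@ 2/7 · (3,4)% 4/6 · (3,7)@ 4/4
Row 4: (4,2)% 1/3 · (4,3)% 3/4 · (4,4)% 2/3 · (4,6)@ 2/2 · (4,7)@ 2/2
The smallest same-type fraction is 2/7 at (3,3), which reduces to 2/7. Any threshold above that leaves this student unsatisfied.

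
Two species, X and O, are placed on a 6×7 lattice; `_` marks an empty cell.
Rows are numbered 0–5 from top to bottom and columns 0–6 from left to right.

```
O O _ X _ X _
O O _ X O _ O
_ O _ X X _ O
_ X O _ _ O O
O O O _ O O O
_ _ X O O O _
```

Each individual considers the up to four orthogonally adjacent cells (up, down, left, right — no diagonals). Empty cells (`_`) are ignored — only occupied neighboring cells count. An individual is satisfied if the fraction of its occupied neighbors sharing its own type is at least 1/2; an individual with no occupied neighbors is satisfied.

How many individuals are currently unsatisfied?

3

(0,0)O 2/2 ok
(0,1)O 2/2 ok
(0,3)X 1/1 ok
(0,5)X 0/0 ok
(1,0)O 2/2 ok
(1,1)O 3/3 ok
(1,3)X 2/3 ok
(1,4)O 0/2 unhappy
(1,6)O 1/1 ok
(2,1)O 1/2 ok
(2,3)X 2/2 ok
(2,4)X 1/2 ok
(2,6)O 2/2 ok
(3,1)X 0/3 unhappy
(3,2)O 1/2 ok
(3,5)O 2/2 ok
(3,6)O 3/3 ok
(4,0)O 1/1 ok
(4,1)O 2/3 ok
(4,2)O 2/3 ok
(4,4)O 2/2 ok
(4,5)O 4/4 ok
(4,6)O 2/2 ok
(5,2)X 0/2 unhappy
(5,3)O 1/2 ok
(5,4)O 3/3 ok
(5,5)O 2/2 ok
Unsatisfied: (1,4), (3,1), (5,2) — 3 in total.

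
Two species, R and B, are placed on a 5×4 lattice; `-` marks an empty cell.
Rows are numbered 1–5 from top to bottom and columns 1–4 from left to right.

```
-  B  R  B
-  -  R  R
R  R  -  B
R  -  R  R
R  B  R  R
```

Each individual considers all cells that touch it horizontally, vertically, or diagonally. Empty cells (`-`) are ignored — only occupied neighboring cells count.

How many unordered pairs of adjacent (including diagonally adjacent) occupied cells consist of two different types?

13

Scan each occupied cell's neighbors to the right and below (and the two forward diagonals) so each pair is counted once.
From row 1: 5 unlike of 7 pairs (running 5/7).
From row 2: 2 unlike of 4 pairs (running 7/11).
From row 3: 2 unlike of 6 pairs (running 9/17).
From row 4: 2 unlike of 8 pairs (running 11/25).
From row 5: 2 unlike of 3 pairs (running 13/28).
Total adjacent occupied pairs: 28; unlike-type pairs: 13.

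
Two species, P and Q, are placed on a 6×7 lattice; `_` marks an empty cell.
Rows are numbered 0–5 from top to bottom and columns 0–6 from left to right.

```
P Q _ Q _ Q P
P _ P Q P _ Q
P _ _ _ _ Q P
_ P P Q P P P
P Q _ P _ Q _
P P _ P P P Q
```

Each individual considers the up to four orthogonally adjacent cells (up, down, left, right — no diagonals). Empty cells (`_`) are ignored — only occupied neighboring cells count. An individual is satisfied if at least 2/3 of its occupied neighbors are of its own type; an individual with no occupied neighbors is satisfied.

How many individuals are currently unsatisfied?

22

(0,0)P 1/2 unhappy
(0,1)Q 0/1 unhappy
(0,3)Q 1/1 ok
(0,5)Q 0/1 unhappy
(0,6)P 0/2 unhappy
(1,0)P 2/2 ok
(1,2)P 0/1 unhappy
(1,3)Q 1/3 unhappy
(1,4)P 0/1 unhappy
(1,6)Q 0/2 unhappy
(2,0)P 1/1 ok
(2,5)Q 0/2 unhappy
(2,6)P 1/3 unhappy
(3,1)P 1/2 unhappy
(3,2)P 1/2 unhappy
(3,3)Q 0/3 unhappy
(3,4)P 1/2 unhappy
(3,5)P 2/4 unhappy
(3,6)P 2/2 ok
(4,0)P 1/2 unhappy
(4,1)Q 0/3 unhappy
(4,3)P 1/2 unhappy
(4,5)Q 0/2 unhappy
(5,0)P 2/2 ok
(5,1)P 1/2 unhappy
(5,3)P 2/2 ok
(5,4)P 2/2 ok
(5,5)P 1/3 unhappy
(5,6)Q 0/1 unhappy
Unsatisfied: (0,0), (0,1), (0,5), (0,6), (1,2), (1,3), (1,4), (1,6), (2,5), (2,6), (3,1), (3,2), (3,3), (3,4), (3,5), (4,0), (4,1), (4,3), (4,5), (5,1), (5,5), (5,6) — 22 in total.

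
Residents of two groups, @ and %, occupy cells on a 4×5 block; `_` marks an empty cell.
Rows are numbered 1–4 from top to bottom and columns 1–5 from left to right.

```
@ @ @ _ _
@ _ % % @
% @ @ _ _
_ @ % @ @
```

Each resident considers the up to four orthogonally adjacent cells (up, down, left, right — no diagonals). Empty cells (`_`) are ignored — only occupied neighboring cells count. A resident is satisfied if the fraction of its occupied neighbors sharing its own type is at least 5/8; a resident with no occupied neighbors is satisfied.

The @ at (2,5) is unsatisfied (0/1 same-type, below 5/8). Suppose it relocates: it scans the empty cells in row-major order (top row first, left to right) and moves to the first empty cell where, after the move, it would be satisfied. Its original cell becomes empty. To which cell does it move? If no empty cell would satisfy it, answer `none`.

(1,5)

Vacating (2,5). Empty cells in order:
  (1,4): 1/2 same-type → still unsatisfied.
  (1,5): 0/0 same-type → satisfied — stop here.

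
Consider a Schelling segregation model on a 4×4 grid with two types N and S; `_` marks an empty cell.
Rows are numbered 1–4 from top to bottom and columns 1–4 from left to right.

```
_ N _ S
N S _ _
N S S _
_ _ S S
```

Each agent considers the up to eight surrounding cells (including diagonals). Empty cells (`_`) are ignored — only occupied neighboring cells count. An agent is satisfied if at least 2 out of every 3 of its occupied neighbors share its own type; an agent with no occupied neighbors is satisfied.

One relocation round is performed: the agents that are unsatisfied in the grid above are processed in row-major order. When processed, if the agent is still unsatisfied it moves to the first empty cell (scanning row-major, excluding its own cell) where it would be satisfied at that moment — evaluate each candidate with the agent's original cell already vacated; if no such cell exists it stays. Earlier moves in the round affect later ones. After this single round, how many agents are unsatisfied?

0

Initially unsatisfied (in order): (1,2), (2,1), (2,2), (3,1), (3,2).
  (1,2): no empty cell satisfies it; stays.
  (2,1): no empty cell satisfies it; stays.
  (2,2) → (2,3).
  (3,1) → (1,1).
  (3,2): now satisfied by earlier moves; stays.
Resulting grid:
N N _ S
N _ S _
_ S S _
_ _ S S
All satisfied now.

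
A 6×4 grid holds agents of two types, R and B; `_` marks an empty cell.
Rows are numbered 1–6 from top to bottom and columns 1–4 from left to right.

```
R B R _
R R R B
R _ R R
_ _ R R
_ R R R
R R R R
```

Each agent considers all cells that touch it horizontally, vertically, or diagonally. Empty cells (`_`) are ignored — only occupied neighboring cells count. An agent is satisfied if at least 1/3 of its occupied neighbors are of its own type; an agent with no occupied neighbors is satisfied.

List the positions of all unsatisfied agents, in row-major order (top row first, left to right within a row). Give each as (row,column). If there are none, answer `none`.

(1,1)R 2/3 ok
(1,2)B 0/5 unhappy
(1,3)R 2/4 ok
(2,1)R 3/4 ok
(2,2)R 6/7 ok
(2,3)R 4/6 ok
(2,4)B 0/4 unhappy
(3,1)R 2/2 ok
(3,3)R 5/6 ok
(3,4)R 4/5 ok
(4,3)R 6/6 ok
(4,4)R 5/5 ok
(5,2)R 5/5 ok
(5,3)R 7/7 ok
(5,4)R 5/5 ok
(6,1)R 2/2 ok
(6,2)R 4/4 ok
(6,3)R 5/5 ok
(6,4)R 3/3 ok

(1,2), (2,4)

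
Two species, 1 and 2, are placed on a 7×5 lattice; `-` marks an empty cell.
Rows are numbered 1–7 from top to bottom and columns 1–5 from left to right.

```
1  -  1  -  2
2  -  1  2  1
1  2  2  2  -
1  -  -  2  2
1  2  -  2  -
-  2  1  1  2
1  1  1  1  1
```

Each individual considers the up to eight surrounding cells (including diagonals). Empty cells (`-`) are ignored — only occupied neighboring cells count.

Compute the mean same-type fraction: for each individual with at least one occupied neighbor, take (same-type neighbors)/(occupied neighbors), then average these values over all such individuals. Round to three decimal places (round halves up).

Row 1: (1,1)1 0/1 · (1,3)1 1/2 · (1,5)2 1/2
Row 2: (2,1)2 1/3 · (2,3)1 1/5 · (2,4)2 3/6 · (2,5)1 0/3
Row 3: (3,1)1 1/3 · (3,2)2 2/5 · (3,3)2 4/5 · (3,4)2 4/6
Row 4: (4,1)1 2/4 · (4,4)2 4/4 · (4,5)2 3/3
Row 5: (5,1)1 1/3 · (5,2)2 1/4 · (5,4)2 3/5
Row 6: (6,2)2 1/6 · (6,3)1 4/7 · (6,4)1 4/6 · (6,5)2 1/4
Row 7: (7,1)1 1/2 · (7,2)1 3/4 · (7,3)1 4/5 · (7,4)1 4/5 · (7,5)1 2/3
Sum over 26 individuals: 0/1 + 1/2 + 1/2 + 1/3 + 1/5 + 3/6 + 0/3 + 1/3 + 2/5 + 4/5 + 4/6 + 2/4 + 4/4 + 3/3 + 1/3 + 1/4 + 3/5 + 1/6 + 4/7 + 4/6 + 1/4 + 1/2 + 3/4 + 4/5 + 4/5 + 2/3 = 5497/420; mean = 5497/420 ÷ 26 = 5497/10920 = 0.503388… → 0.503.

0.503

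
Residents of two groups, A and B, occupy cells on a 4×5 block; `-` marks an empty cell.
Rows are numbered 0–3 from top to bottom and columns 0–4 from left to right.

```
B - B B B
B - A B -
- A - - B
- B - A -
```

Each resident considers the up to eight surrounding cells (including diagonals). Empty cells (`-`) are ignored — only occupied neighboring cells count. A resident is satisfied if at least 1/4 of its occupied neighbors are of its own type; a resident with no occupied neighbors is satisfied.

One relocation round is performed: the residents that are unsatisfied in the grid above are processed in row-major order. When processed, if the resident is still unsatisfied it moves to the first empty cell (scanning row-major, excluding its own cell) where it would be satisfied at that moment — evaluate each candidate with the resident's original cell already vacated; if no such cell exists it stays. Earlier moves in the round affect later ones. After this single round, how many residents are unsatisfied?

Initially unsatisfied (in order): (3,1), (3,3).
  (3,1) → (0,1).
  (3,3) → (1,1).
Resulting grid:
B B B B B
B A A B -
- A - - B
- - - - -
All satisfied now.

0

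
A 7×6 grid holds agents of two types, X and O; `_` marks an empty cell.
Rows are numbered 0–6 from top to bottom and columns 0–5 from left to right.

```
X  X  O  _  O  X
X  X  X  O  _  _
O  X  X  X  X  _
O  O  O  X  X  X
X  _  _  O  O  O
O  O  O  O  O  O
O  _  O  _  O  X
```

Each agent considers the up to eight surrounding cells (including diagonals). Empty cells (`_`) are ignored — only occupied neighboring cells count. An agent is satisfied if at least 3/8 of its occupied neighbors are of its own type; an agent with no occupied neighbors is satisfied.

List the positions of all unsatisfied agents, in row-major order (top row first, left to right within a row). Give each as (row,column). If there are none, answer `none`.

(0,2), (0,5), (1,3), (3,2), (4,0), (6,5)

(0,0)X 3/3 ✓
(0,1)X 4/5 ✓
(0,2)O 1/4 ✗
(0,4)O 1/2 ✓
(0,5)X 0/1 ✗
(1,0)X 4/5 ✓
(1,1)X 6/8 ✓
(1,2)X 5/7 ✓
(1,3)O 2/6 ✗
(2,0)O 2/5 ✓
(2,1)X 4/8 ✓
(2,2)X 5/8 ✓
(2,3)X 5/7 ✓
(2,4)X 4/5 ✓
(3,0)O 2/4 ✓
(3,1)O 3/6 ✓
(3,2)O 2/6 ✗
(3,3)X 4/7 ✓
(3,4)X 4/7 ✓
(3,5)X 2/4 ✓
(4,0)X 0/4 ✗
(4,3)O 5/7 ✓
(4,4)O 5/8 ✓
(4,5)O 3/5 ✓
(5,0)O 2/3 ✓
(5,1)O 4/5 ✓
(5,2)O 4/4 ✓
(5,3)O 6/6 ✓
(5,4)O 6/7 ✓
(5,5)O 4/5 ✓
(6,0)O 2/2 ✓
(6,2)O 3/3 ✓
(6,4)O 3/4 ✓
(6,5)X 0/3 ✗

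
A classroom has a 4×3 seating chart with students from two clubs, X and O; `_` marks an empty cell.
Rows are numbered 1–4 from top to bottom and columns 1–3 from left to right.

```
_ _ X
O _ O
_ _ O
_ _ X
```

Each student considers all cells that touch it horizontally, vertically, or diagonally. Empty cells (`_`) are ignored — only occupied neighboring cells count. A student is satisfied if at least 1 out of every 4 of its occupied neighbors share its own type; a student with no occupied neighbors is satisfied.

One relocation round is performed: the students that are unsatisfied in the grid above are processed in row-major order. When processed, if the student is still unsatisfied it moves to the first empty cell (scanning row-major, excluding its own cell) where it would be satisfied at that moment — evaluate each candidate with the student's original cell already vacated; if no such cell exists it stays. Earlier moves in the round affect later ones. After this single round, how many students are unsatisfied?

1

Initially unsatisfied (in order): (1,3), (4,3).
  (1,3) → (3,2).
  (4,3): now satisfied by earlier moves; stays.
Resulting grid:
_ _ _
O _ O
_ X O
_ _ X
Unsatisfied now: (2,1).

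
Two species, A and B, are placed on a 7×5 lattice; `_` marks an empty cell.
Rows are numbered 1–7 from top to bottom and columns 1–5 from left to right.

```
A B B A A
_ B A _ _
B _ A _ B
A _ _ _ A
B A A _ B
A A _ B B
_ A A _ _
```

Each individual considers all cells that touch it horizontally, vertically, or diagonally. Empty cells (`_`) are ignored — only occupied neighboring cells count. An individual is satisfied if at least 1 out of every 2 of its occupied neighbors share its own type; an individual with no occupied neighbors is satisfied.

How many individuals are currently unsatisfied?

(1,1)A 0/2 not
(1,2)B 2/4 satisfied
(1,3)B 2/4 satisfied
(1,4)A 2/3 satisfied
(1,5)A 1/1 satisfied
(2,2)B 3/6 satisfied
(2,3)A 2/5 not
(3,1)B 1/2 satisfied
(3,3)A 1/2 satisfied
(3,5)B 0/1 not
(4,1)A 1/3 not
(4,5)A 0/2 not
(5,1)B 0/4 not
(5,2)A 4/5 satisfied
(5,3)A 2/3 satisfied
(5,5)B 2/3 satisfied
(6,1)A 3/4 satisfied
(6,2)A 5/6 satisfied
(6,4)B 2/4 satisfied
(6,5)B 2/2 satisfied
(7,2)A 3/3 satisfied
(7,3)A 2/3 satisfied
Unsatisfied: (1,1), (2,3), (3,5), (4,1), (4,5), (5,1) — 6 in total.

6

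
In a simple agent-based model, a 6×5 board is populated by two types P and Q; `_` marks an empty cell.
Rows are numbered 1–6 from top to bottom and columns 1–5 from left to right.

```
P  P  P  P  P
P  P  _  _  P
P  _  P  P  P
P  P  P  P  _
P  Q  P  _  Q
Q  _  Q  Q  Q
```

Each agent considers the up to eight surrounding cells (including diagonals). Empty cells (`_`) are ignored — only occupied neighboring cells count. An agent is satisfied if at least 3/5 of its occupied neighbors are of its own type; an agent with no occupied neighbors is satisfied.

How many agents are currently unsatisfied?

Row 1: (1,1)P 3/3 satisfied · (1,2)P 4/4 satisfied · (1,3)P 3/3 satisfied · (1,4)P 3/3 satisfied · (1,5)P 2/2 satisfied
Row 2: (2,1)P 4/4 satisfied · (2,2)P 6/6 satisfied · (2,5)P 4/4 satisfied
Row 3: (3,1)P 4/4 satisfied · (3,3)P 5/5 satisfied · (3,4)P 5/5 satisfied · (3,5)P 3/3 satisfied
Row 4: (4,1)P 3/4 satisfied · (4,2)P 6/7 satisfied · (4,3)P 5/6 satisfied · (4,4)P 5/6 satisfied
Row 5: (5,1)P 2/4 not · (5,2)Q 2/7 not · (5,3)P 3/6 not · (5,5)Q 2/3 satisfied
Row 6: (6,1)Q 1/2 not · (6,3)Q 2/3 satisfied · (6,4)Q 3/4 satisfied · (6,5)Q 2/2 satisfied
Unsatisfied: (5,1), (5,2), (5,3), (6,1) — 4 in total.

4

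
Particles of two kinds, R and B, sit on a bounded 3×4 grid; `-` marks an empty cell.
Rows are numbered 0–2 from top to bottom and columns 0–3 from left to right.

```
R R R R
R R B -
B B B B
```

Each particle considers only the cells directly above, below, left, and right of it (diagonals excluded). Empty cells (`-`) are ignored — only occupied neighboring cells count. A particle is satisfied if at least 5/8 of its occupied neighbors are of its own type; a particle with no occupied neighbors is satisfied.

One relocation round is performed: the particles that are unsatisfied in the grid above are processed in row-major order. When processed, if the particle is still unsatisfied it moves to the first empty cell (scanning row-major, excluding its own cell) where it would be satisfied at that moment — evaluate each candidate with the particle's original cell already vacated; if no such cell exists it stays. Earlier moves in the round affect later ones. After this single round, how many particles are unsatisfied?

Initially unsatisfied (in order): (1,1), (1,2), (2,0).
  (1,1): no empty cell satisfies it; stays.
  (1,2): no empty cell satisfies it; stays.
  (2,0) → (1,3).
Resulting grid:
R R R R
R R B B
- B B B
Unsatisfied now: (0,3), (1,1), (1,2), (2,1).

4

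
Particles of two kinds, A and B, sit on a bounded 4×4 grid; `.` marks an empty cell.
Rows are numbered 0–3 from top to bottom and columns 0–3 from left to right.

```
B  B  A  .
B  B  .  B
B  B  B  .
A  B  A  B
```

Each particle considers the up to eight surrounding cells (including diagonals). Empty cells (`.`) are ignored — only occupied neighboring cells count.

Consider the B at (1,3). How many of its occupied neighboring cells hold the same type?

Occupied neighbors of (1,3): (0,2)=A, (2,2)=B.
Same type (B): 1 of 2.

1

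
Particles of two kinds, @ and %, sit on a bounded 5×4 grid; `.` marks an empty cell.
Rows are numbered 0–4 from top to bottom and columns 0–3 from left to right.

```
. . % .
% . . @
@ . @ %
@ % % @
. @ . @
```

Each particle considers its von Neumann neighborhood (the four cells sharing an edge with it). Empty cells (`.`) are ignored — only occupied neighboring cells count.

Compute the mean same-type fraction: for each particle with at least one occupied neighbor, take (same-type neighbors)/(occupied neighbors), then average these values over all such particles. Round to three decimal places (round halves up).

(0,2)% — no occupied neighbors
(1,0)% 0/1
(1,3)@ 0/1
(2,0)@ 1/2
(2,2)@ 0/2
(2,3)% 0/3
(3,0)@ 1/2
(3,1)% 1/3
(3,2)% 1/3
(3,3)@ 1/3
(4,1)@ 0/1
(4,3)@ 1/1
Sum over 11 particles: 0/1 + 0/1 + 1/2 + 0/2 + 0/3 + 1/2 + 1/3 + 1/3 + 1/3 + 0/1 + 1/1 = 3; mean = 3 ÷ 11 = 3/11 = 0.272727… → 0.273.

0.273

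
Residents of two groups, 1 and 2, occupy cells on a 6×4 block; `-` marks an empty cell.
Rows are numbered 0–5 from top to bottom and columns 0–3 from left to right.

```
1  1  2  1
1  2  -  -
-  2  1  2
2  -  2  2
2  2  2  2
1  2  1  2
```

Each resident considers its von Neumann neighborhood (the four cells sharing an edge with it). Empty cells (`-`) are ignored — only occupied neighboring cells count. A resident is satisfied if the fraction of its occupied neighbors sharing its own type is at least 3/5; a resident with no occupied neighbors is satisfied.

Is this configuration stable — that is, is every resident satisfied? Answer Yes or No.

No

Row 0: (0,0)1 2/2 ok · (0,1)1 1/3 unhappy · (0,2)2 0/2 unhappy · (0,3)1 0/1 unhappy
Row 1: (1,0)1 1/2 unhappy · (1,1)2 1/3 unhappy
Row 2: (2,1)2 1/2 unhappy · (2,2)1 0/3 unhappy · (2,3)2 1/2 unhappy
Row 3: (3,0)2 1/1 ok · (3,2)2 2/3 ok · (3,3)2 3/3 ok
Row 4: (4,0)2 2/3 ok · (4,1)2 3/3 ok · (4,2)2 3/4 ok · (4,3)2 3/3 ok
Row 5: (5,0)1 0/2 unhappy · (5,1)2 1/3 unhappy · (5,2)1 0/3 unhappy · (5,3)2 1/2 unhappy
For instance (0,1) has only 1/3 same-type neighbors, below 3/5.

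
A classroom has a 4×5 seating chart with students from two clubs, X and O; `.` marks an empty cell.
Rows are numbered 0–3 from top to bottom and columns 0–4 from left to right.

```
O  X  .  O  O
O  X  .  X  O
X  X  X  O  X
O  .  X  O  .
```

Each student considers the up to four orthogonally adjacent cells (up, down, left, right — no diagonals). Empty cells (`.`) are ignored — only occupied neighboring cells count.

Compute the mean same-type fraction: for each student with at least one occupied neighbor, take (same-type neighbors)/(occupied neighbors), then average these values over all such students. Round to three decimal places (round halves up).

Row 0: (0,0)O 1/2 · (0,1)X 1/2 · (0,3)O 1/2 · (0,4)O 2/2
Row 1: (1,0)O 1/3 · (1,1)X 2/3 · (1,3)X 0/3 · (1,4)O 1/3
Row 2: (2,0)X 1/3 · (2,1)X 3/3 · (2,2)X 2/3 · (2,3)O 1/4 · (2,4)X 0/2
Row 3: (3,0)O 0/1 · (3,2)X 1/2 · (3,3)O 1/2
Sum over 16 students: 1/2 + 1/2 + 1/2 + 2/2 + 1/3 + 2/3 + 0/3 + 1/3 + 1/3 + 3/3 + 2/3 + 1/4 + 0/2 + 0/1 + 1/2 + 1/2 = 85/12; mean = 85/12 ÷ 16 = 85/192 = 0.442708… → 0.443.

0.443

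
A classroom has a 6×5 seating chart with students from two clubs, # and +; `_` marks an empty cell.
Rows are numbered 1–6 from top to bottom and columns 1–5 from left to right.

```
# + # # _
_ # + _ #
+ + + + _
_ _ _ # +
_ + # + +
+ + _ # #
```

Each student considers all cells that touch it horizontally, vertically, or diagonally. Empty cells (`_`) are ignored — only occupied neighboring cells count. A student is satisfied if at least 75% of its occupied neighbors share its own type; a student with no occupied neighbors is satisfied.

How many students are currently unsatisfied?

18

(1,1)# 1/2 not
(1,2)+ 1/4 not
(1,3)# 2/4 not
(1,4)# 2/3 not
(2,2)# 2/7 not
(2,3)+ 4/7 not
(2,5)# 1/2 not
(3,1)+ 1/2 not
(3,2)+ 3/4 satisfied
(3,3)+ 3/5 not
(3,4)+ 3/5 not
(4,4)# 1/6 not
(4,5)+ 3/4 satisfied
(5,2)+ 2/3 not
(5,3)# 2/5 not
(5,4)+ 2/6 not
(5,5)+ 2/5 not
(6,1)+ 2/2 satisfied
(6,2)+ 2/3 not
(6,4)# 2/4 not
(6,5)# 1/3 not
Unsatisfied: (1,1), (1,2), (1,3), (1,4), (2,2), (2,3), (2,5), (3,1), (3,3), (3,4), (4,4), (5,2), (5,3), (5,4), (5,5), (6,2), (6,4), (6,5) — 18 in total.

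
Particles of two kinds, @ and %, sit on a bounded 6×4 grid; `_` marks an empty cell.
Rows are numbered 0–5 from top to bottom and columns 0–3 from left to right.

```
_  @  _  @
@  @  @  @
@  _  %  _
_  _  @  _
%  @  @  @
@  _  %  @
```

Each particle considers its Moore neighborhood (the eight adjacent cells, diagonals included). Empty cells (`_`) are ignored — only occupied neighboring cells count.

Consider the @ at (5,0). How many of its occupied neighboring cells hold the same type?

1

Occupied neighbors of (5,0): (4,0)=%, (4,1)=@.
Same type (@): 1 of 2.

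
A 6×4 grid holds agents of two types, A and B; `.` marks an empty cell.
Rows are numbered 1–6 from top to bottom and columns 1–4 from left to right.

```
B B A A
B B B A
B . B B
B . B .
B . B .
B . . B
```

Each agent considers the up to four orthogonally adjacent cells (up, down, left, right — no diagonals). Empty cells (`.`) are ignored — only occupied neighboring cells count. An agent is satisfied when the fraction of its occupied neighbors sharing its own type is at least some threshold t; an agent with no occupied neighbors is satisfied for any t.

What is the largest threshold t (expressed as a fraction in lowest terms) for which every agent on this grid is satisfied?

1/3

Row 1: (1,1)B 2/2 · (1,2)B 2/3 · (1,3)A 1/3 · (1,4)A 2/2
Row 2: (2,1)B 3/3 · (2,2)B 3/3 · (2,3)B 2/4 · (2,4)A 1/3
Row 3: (3,1)B 2/2 · (3,3)B 3/3 · (3,4)B 1/2
Row 4: (4,1)B 2/2 · (4,3)B 2/2
Row 5: (5,1)B 2/2 · (5,3)B 1/1
Row 6: (6,1)B 1/1 · (6,4)B — no occupied neighbors
The smallest same-type fraction is 1/3 at (1,3), which reduces to 1/3. Any threshold above that leaves this agent unsatisfied.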